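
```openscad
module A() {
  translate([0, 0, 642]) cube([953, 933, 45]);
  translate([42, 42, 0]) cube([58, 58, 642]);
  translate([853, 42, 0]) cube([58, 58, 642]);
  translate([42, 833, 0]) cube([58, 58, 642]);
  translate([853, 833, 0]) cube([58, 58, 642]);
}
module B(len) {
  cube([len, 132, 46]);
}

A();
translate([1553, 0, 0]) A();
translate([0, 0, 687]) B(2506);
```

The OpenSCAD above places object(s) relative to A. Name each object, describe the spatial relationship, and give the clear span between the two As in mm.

Second table starts at x = 1553; first ends at x = 953; clear span = 1553 − 953 = 600 mm.

A is a table. B is a beam. A beam spans the tops of two tables. The clear span between the two tables is 600 mm.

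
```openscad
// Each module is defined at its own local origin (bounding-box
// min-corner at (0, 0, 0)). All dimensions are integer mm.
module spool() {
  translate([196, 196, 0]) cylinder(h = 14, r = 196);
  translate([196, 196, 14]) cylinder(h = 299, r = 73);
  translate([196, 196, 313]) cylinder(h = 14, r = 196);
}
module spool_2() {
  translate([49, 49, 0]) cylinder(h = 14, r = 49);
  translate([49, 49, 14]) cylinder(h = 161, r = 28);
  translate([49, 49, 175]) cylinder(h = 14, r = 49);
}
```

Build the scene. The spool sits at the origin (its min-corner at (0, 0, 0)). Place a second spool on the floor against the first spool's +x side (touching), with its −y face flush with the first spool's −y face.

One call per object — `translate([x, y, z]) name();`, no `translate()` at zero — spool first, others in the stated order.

spool();
translate([392, 0, 0]) spool_2();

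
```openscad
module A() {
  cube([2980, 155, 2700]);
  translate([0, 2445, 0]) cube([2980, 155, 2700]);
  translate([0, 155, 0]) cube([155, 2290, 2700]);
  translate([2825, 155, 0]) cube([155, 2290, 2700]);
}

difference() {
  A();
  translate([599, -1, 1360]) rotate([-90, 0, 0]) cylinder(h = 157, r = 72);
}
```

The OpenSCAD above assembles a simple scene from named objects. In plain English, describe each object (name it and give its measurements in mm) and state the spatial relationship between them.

A is a box-shaped house frame (walls only): outside footprint 2980×2600 mm, wall height 2700 mm, wall thickness 155 mm. The two y-facing walls run the full x-width; the two x-facing walls fit between the inner faces of the y-facing walls.

The house frame has a circular hole of radius 72 mm through its front wall, centred at (x = 599, z = 1360).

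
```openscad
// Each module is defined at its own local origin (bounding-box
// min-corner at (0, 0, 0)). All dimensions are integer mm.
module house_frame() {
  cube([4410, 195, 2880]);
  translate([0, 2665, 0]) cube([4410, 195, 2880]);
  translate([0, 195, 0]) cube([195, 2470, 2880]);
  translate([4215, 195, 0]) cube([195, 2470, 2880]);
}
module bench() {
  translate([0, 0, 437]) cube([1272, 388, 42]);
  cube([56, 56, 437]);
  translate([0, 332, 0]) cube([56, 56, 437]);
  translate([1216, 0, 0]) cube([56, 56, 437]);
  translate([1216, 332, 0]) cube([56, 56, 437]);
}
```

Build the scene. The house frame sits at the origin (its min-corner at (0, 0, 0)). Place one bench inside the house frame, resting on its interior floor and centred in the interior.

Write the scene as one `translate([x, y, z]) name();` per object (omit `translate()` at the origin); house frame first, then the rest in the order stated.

house_frame();
translate([1569, 1236, 0]) bench();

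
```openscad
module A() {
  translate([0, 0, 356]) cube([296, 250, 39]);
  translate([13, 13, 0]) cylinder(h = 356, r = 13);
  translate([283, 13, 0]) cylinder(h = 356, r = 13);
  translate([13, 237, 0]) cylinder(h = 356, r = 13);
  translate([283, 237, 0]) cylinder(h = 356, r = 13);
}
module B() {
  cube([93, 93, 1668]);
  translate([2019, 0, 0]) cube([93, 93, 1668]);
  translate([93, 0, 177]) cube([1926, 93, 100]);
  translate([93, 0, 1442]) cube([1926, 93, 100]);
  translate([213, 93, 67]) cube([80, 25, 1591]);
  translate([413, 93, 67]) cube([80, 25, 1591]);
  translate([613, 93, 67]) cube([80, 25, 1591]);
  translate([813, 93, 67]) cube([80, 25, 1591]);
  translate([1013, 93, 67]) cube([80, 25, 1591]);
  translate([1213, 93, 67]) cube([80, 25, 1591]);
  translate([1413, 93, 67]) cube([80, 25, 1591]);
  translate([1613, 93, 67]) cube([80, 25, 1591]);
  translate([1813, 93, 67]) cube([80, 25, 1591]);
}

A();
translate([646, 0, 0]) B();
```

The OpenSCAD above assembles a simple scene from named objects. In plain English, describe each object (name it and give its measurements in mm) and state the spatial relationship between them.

A is a four-legged stool. The seat is a 296×250×39 mm slab whose top surface is at z = 395 mm; four round legs, each 26 mm in diameter, run from the floor (z = 0) to the underside of the seat, each leg's axis is inset half a diameter from the nearest pair of seat edges (so the leg's bounding box is flush with the corner).

B is a fence section. Two 93×93 mm posts, 1668 mm tall, stand on the floor with a clear span of 1926 mm between their inner faces. Two horizontal rails of 93×100 mm section span the gap between the posts with their undersides at z = 177 mm and z = 1442 mm, flush with the posts' −y face. 9 pickets, each 80 mm wide, 25 mm thick and 1591 mm tall, are fixed to the +y face of the rails with their bottoms at z = 67 mm, evenly spaced across the span with equal gaps (rounded down to the nearest mm) at the −x end and between each pair — any rounding remainder accumulates at the +x end.

The fence section is on the floor beside the stool on its +x side.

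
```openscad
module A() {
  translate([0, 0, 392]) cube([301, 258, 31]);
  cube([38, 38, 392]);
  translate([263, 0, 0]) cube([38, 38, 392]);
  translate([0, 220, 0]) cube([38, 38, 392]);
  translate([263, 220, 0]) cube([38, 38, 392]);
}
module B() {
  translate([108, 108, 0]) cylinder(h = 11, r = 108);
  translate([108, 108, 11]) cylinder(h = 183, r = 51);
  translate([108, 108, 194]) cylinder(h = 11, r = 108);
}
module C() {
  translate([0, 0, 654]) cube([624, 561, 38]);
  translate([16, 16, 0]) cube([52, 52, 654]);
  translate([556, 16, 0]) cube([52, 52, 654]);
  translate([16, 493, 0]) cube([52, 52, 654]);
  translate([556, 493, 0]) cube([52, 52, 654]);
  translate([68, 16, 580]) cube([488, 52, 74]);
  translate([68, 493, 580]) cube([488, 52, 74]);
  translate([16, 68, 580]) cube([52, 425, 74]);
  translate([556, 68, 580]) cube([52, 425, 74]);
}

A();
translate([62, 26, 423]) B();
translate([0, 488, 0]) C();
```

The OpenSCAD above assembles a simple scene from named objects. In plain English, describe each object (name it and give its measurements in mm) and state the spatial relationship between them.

A is a four-legged stool. The seat is 301×258 mm, 31 mm thick, top at z = 423 mm. It stands on four square legs, each 38×38 mm in cross-section, from z = 0 to the seat underside, each flush with a corner of the seat.

B is a spool: two coaxial disc flanges of radius 108 mm and thickness 11 mm, joined by a core cylinder of radius 51 mm and height 183 mm. The lower flange rests on z = 0 and the three cylinders share a vertical axis.

C is a rectangular dining table. The top is 624×561×38 mm with its upper surface at z = 692 mm. It stands on four 52×52 mm square legs, each inset 16 mm from the nearest pair of top edges, running from the floor to the underside of the top. Four apron rails, 52 mm thick and 74 mm tall, run between adjacent legs with their top edges flush with the underside of the top and their outer faces flush with the legs' outer faces.

The spool is on top of the stool. The table is on the floor beside the stool on its +y side.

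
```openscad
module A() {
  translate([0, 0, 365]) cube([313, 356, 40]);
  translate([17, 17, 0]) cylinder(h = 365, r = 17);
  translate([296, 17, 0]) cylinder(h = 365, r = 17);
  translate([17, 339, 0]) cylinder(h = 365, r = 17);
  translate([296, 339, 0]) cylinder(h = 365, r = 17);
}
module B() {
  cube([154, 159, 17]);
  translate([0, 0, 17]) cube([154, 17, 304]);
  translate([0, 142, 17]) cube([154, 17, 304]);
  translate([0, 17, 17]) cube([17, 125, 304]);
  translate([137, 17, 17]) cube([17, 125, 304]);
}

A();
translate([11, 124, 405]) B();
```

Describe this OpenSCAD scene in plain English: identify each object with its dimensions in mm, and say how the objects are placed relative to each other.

A is a simple wooden stool: a rectangular seat 313 mm (x) by 356 mm (y), 40 mm thick, top face at z = 405 mm, on four round legs, each 34 mm in diameter. The legs rest on z = 0, each leg's axis is inset half a diameter from the nearest pair of seat edges (so the leg's bounding box is flush with the corner).

B is an open storage box with external size 154×159×321 mm and wall thickness 17 mm (the base is also 17 mm thick). The base covers the whole footprint; the four walls stand on the base, with the y-facing walls full-width and the x-facing walls fitting between their inner faces.

The open box is on top of the stool.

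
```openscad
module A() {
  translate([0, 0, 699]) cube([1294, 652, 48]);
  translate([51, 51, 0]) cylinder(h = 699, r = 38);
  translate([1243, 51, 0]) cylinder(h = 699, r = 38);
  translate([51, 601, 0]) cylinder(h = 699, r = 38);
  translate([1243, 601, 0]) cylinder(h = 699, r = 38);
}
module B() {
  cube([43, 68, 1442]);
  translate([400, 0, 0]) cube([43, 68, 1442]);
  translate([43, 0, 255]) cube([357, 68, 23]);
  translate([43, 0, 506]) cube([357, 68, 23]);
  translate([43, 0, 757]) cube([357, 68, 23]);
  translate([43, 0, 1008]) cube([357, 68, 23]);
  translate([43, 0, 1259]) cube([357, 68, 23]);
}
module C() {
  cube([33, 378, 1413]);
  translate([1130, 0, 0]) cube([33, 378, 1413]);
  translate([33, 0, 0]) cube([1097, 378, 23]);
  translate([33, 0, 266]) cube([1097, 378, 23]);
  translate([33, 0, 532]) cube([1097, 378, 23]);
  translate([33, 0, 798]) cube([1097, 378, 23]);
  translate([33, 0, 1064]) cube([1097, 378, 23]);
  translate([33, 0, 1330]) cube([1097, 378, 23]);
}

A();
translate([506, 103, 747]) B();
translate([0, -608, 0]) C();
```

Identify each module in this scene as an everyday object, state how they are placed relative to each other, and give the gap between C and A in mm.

The bookshelf's nearest face is 230 mm from the table's −y face.

A is a table. B is a ladder. C is a bookshelf. The ladder is on top of the table. The bookshelf is on the floor beside the table on its −y side. The gap between the bookshelf and the table is 230 mm.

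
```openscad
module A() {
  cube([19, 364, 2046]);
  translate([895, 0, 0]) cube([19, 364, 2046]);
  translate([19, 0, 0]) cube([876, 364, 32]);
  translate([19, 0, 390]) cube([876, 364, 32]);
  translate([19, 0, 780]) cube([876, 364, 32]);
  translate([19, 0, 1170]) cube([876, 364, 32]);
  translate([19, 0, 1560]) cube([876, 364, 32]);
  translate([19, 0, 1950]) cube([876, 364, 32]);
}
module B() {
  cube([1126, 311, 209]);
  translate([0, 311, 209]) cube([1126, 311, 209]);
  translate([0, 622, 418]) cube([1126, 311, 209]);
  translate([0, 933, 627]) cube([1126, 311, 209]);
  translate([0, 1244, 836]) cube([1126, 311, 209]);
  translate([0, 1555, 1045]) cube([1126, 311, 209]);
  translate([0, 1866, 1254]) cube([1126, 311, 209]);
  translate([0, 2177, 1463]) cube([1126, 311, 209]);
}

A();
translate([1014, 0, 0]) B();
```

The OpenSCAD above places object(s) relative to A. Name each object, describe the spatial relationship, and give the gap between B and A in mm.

A is a bookshelf. B is a staircase. The staircase is on the floor beside the bookshelf on its +x side. The gap between the staircase and the bookshelf is 100 mm.

The staircase's nearest face is 100 mm from the bookshelf's +x face.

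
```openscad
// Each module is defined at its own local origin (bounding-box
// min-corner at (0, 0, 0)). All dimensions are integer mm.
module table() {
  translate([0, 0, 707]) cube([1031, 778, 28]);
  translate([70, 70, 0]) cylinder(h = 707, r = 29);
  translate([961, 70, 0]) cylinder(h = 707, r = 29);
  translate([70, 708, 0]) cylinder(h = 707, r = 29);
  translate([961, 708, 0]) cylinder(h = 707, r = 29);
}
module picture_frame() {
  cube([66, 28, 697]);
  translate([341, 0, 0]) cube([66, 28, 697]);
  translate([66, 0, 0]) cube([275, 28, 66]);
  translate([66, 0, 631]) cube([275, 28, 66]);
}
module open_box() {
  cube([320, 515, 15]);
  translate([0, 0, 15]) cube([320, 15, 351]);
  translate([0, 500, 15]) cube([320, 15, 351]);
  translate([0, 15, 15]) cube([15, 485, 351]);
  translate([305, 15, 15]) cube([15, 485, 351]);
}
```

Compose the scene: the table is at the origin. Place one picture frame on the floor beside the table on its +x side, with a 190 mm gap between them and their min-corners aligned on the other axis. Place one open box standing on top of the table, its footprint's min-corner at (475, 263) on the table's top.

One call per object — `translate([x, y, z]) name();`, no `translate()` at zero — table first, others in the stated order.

table();
translate([1221, 0, 0]) picture_frame();
translate([475, 263, 735]) open_box();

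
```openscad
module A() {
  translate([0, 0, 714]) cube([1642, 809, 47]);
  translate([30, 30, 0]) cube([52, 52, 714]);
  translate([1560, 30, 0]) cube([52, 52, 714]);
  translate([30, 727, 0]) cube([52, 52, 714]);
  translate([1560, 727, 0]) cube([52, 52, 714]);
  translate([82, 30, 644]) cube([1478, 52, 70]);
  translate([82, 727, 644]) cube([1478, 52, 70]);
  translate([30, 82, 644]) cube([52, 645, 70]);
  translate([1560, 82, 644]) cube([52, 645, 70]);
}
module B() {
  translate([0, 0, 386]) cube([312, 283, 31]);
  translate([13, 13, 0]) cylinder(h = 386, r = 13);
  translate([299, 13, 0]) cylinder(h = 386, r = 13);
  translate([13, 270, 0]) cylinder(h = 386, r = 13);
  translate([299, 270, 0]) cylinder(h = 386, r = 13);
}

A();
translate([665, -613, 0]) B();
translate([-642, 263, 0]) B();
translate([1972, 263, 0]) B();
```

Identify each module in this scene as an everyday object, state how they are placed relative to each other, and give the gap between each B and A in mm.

Each stool's nearest face is 330 mm from the table's bounding box.

A is a table. B is a stool. Three stools sit around the table at the −y, −x, +x sides. The gap between each stool and the table is 330 mm.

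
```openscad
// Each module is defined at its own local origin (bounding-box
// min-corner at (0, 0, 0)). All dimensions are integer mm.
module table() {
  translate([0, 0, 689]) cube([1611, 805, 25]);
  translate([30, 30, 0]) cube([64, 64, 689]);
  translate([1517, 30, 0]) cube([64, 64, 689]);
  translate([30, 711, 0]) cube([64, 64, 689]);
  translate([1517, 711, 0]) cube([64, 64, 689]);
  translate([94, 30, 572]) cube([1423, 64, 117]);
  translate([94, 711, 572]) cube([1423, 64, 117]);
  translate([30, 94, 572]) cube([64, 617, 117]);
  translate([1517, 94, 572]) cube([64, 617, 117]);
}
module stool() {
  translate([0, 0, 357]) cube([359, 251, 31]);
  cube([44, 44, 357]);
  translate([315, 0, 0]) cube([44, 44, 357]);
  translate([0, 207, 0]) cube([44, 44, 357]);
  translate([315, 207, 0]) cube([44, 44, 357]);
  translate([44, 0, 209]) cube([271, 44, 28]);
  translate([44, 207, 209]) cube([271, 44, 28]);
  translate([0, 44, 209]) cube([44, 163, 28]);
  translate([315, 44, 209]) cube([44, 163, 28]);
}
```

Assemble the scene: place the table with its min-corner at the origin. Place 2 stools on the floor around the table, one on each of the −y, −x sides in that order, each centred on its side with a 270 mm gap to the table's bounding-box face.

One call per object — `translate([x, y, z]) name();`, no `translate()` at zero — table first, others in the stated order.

table();
translate([626, -521, 0]) stool();
translate([-629, 277, 0]) stool();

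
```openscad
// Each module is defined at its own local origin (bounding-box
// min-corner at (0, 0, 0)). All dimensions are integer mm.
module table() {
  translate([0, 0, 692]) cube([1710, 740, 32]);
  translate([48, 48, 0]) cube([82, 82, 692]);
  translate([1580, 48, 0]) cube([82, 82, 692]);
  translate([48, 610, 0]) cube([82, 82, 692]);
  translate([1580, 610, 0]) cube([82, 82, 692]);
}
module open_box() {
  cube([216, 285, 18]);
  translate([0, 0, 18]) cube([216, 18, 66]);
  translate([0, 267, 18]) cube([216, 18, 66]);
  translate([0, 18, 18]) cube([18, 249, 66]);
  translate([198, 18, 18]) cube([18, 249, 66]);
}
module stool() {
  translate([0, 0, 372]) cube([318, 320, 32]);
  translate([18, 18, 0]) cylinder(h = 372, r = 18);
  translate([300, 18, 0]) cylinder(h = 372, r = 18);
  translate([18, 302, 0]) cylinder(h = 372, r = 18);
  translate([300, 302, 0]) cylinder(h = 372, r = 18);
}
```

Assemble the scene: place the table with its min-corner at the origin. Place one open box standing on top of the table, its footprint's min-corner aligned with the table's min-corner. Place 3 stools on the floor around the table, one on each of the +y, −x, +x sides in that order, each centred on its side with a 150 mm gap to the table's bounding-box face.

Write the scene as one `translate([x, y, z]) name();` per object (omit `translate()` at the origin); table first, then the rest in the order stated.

table();
translate([0, 0, 724]) open_box();
translate([696, 890, 0]) stool();
translate([-468, 210, 0]) stool();
translate([1860, 210, 0]) stool();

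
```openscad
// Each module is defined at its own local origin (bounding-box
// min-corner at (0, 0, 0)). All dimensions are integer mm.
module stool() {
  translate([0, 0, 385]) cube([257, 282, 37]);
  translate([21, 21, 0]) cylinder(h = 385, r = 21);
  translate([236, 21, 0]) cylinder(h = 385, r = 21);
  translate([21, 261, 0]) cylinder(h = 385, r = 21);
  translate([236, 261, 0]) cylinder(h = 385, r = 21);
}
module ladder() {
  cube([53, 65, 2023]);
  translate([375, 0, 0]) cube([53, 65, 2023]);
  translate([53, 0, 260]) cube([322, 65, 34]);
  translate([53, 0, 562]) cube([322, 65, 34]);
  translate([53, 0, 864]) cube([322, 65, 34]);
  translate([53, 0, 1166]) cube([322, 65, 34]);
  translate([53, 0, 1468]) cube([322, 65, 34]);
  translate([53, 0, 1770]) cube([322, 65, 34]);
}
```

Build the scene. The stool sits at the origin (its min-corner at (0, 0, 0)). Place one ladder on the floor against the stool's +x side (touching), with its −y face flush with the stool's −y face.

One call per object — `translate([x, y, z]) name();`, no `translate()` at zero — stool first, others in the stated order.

stool();
translate([257, 0, 0]) ladder();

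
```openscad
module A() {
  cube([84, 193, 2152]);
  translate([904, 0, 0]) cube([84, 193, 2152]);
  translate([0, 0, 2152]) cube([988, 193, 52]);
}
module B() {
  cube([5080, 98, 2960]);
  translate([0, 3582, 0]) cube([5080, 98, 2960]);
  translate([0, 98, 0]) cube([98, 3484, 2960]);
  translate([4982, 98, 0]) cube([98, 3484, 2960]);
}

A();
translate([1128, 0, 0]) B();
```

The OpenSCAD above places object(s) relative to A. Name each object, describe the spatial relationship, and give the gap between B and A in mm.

The house frame's nearest face is 140 mm from the door frame's +x face.

A is a door frame. B is a house frame. The house frame is on the floor beside the door frame on its +x side. The gap between the house frame and the door frame is 140 mm.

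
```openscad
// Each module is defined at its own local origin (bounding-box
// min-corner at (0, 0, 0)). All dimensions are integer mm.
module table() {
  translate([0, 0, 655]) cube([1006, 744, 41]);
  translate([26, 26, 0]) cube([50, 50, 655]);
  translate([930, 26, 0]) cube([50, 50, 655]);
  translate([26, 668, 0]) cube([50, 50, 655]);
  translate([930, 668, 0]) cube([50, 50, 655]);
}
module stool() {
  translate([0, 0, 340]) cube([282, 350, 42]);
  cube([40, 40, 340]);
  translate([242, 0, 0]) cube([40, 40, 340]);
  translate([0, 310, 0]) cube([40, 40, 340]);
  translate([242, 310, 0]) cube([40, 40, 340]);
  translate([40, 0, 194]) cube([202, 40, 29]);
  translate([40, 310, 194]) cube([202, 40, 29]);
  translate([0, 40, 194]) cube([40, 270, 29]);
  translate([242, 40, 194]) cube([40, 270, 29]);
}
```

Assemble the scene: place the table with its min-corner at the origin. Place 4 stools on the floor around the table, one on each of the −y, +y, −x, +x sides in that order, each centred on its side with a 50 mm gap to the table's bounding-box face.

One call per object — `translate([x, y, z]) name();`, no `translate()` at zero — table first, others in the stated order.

table();
translate([362, -400, 0]) stool();
translate([362, 794, 0]) stool();
translate([-332, 197, 0]) stool();
translate([1056, 197, 0]) stool();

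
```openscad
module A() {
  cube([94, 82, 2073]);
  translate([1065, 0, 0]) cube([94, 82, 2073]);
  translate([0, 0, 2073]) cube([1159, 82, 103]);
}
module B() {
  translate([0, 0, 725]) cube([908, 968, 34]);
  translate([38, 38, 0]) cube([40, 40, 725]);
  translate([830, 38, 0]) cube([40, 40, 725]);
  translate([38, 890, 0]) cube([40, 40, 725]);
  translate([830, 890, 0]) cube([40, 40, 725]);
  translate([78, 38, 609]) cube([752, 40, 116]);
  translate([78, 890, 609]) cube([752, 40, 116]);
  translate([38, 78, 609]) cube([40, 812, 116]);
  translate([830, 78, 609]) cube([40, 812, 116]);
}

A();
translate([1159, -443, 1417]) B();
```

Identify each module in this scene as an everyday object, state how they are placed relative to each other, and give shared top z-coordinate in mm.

Both tops at z = 2176 mm.

A is a door frame. B is a table. The table is beside the door frame with their tops flush at z = 2176. The shared top z-coordinate is 2176 mm.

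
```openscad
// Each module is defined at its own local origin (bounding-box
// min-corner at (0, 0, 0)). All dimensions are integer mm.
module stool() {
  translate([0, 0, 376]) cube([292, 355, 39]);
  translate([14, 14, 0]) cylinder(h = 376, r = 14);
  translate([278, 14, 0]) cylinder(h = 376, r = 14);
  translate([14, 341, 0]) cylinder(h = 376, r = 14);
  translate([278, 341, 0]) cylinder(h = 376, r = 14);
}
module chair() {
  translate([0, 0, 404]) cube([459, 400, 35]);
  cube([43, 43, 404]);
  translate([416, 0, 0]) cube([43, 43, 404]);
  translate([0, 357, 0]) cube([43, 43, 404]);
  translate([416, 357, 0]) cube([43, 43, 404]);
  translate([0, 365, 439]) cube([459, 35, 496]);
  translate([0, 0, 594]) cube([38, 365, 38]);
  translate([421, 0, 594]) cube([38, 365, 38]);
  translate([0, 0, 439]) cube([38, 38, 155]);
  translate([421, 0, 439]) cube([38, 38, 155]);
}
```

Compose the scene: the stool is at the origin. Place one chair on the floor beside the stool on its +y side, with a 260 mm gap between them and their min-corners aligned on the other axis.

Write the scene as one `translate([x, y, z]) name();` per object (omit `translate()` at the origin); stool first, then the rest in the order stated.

stool();
translate([0, 615, 0]) chair();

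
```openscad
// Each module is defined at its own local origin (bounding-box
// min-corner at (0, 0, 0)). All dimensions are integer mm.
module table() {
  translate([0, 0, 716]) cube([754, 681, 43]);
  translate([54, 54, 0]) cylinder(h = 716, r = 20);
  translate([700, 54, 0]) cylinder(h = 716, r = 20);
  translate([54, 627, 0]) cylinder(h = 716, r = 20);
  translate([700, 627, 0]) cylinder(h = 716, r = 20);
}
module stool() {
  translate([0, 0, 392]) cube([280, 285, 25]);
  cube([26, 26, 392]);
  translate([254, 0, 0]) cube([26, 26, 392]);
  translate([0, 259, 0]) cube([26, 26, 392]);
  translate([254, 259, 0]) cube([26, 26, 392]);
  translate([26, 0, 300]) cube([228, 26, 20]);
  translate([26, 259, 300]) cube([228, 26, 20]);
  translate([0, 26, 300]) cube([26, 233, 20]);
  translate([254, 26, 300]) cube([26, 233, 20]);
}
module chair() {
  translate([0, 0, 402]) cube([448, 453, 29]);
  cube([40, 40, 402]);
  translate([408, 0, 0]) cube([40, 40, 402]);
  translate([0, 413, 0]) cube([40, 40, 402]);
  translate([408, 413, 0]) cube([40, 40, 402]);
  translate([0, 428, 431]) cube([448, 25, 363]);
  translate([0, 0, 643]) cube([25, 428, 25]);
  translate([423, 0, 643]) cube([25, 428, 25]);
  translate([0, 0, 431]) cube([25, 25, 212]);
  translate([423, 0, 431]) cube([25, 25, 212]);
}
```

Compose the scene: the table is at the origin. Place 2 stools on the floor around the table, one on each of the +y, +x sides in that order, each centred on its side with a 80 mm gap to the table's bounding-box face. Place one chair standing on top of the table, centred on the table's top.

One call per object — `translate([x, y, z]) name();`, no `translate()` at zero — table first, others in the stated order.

table();
translate([237, 761, 0]) stool();
translate([834, 198, 0]) stool();
translate([153, 114, 759]) chair();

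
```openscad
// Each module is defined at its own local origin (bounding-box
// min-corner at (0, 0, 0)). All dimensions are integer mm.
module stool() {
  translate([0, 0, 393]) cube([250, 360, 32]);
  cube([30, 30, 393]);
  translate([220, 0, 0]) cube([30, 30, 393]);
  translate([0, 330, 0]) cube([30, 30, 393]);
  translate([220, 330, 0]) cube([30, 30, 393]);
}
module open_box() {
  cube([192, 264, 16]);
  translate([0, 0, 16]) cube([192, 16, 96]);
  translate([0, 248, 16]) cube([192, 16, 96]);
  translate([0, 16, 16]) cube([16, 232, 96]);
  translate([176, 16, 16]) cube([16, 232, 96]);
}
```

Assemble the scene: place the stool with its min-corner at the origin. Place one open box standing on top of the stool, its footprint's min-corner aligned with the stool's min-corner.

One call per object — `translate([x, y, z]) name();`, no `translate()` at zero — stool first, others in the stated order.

stool();
translate([0, 0, 425]) open_box();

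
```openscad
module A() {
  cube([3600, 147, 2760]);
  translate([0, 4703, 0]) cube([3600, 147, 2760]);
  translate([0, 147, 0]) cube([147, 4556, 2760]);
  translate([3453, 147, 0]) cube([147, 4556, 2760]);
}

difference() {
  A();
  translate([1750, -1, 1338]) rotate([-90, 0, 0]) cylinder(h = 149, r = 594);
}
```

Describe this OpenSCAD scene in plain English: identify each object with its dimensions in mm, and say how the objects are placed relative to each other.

A is the wall frame of a small rectangular building: four walls, each 2760 mm tall and 147 mm thick, enclosing a footprint 3600 mm (x) by 4850 mm (y) outside-to-outside, with no floor or roof. The front and back walls (the −y and +y sides) span the full width; the two side walls fit between them.

The house frame has a circular hole of radius 594 mm through its front wall, centred at (x = 1750, z = 1338).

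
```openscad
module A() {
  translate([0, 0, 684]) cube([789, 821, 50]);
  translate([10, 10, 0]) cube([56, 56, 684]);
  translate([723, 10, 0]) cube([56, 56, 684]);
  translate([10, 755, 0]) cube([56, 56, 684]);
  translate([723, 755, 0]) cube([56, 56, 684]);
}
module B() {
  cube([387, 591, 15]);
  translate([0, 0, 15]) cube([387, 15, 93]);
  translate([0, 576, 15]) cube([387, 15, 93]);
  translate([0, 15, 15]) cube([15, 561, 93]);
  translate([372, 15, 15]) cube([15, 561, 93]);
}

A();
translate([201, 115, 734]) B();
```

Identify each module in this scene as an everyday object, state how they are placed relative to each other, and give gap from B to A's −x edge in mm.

The open box's min-x is at 201; the table's min-x is 0; gap = 201 mm.

A is a table. B is an open box. The open box is on top of the table, centred. The gap from the open box to the table's −x edge is 201 mm.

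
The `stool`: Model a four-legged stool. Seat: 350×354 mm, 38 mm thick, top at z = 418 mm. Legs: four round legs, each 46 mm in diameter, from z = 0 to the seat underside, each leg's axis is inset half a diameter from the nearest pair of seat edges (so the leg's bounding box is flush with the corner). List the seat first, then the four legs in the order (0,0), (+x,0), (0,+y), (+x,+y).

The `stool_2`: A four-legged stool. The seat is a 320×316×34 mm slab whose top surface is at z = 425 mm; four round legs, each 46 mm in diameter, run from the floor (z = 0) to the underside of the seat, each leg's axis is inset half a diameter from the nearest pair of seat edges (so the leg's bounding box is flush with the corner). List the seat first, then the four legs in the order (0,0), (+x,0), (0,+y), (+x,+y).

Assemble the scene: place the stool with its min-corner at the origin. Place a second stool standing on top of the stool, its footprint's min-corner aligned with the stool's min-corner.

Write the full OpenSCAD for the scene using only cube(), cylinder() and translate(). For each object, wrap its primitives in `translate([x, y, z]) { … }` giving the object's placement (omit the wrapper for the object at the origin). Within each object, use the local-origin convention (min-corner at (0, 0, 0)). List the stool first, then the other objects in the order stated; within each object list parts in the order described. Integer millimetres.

translate([0, 0, 380]) cube([350, 354, 38]);
translate([23, 23, 0]) cylinder(h = 380, r = 23);
translate([327, 23, 0]) cylinder(h = 380, r = 23);
translate([23, 331, 0]) cylinder(h = 380, r = 23);
translate([327, 331, 0]) cylinder(h = 380, r = 23);
translate([0, 0, 418]) {
  translate([0, 0, 391]) cube([320, 316, 34]);
  translate([23, 23, 0]) cylinder(h = 391, r = 23);
  translate([297, 23, 0]) cylinder(h = 391, r = 23);
  translate([23, 293, 0]) cylinder(h = 391, r = 23);
  translate([297, 293, 0]) cylinder(h = 391, r = 23);
}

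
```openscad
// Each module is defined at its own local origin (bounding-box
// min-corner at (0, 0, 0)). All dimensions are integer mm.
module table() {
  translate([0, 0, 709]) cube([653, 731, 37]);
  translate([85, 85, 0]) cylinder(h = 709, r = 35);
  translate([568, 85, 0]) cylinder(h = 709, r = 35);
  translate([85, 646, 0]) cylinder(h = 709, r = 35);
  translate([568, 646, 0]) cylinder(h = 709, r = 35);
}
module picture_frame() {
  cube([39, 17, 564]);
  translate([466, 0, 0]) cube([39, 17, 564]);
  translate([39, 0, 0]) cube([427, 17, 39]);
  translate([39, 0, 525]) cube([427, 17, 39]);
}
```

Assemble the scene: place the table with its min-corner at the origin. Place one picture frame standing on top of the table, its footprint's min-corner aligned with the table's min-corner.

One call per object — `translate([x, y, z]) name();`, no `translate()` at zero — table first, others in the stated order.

table();
translate([0, 0, 746]) picture_frame();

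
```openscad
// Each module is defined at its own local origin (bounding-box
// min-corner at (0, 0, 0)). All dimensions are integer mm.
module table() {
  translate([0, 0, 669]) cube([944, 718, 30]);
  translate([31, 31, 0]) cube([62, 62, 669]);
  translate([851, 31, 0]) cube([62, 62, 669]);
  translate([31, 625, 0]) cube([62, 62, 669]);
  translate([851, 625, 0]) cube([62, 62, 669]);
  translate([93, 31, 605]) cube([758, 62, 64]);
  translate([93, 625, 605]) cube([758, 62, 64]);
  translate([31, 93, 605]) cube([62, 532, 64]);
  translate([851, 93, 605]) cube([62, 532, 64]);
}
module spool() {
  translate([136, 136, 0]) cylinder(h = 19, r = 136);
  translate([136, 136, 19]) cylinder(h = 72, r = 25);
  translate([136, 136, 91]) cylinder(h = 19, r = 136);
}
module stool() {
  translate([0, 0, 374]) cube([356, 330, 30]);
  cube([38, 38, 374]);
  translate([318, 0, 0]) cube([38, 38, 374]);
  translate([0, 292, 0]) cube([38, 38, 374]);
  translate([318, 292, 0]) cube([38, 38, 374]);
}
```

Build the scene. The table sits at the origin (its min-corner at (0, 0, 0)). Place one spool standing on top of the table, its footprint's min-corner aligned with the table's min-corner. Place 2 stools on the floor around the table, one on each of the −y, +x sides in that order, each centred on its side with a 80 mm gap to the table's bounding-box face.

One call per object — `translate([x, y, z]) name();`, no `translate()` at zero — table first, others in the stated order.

table();
translate([0, 0, 699]) spool();
translate([294, -410, 0]) stool();
translate([1024, 194, 0]) stool();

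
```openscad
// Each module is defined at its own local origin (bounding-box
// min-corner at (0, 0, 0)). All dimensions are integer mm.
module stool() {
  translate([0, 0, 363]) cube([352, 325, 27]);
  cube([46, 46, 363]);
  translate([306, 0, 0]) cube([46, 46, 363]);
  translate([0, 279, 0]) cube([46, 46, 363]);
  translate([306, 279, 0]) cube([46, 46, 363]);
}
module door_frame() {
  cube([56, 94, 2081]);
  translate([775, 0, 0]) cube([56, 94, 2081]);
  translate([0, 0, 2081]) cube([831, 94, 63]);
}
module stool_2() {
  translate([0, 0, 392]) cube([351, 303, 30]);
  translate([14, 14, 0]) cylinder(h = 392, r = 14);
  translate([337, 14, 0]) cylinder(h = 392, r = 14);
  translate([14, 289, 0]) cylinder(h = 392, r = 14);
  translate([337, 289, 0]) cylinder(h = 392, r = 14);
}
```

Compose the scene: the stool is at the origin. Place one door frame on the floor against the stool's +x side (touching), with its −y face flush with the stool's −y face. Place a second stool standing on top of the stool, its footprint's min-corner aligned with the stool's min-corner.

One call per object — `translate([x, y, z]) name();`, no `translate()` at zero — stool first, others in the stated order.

stool();
translate([352, 0, 0]) door_frame();
translate([0, 0, 390]) stool_2();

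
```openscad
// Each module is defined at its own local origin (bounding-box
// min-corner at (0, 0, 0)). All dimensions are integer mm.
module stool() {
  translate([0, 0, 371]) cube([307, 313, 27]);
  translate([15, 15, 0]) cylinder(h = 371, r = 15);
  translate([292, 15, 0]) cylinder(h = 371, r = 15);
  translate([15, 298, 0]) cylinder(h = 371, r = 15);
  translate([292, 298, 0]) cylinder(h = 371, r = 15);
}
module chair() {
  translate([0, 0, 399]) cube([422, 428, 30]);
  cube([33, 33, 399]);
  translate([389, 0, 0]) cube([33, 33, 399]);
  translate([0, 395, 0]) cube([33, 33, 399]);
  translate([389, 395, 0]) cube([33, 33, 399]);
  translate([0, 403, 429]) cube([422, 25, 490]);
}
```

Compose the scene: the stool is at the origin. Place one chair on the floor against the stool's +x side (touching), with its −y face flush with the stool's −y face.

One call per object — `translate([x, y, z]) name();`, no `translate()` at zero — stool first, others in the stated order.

stool();
translate([307, 0, 0]) chair();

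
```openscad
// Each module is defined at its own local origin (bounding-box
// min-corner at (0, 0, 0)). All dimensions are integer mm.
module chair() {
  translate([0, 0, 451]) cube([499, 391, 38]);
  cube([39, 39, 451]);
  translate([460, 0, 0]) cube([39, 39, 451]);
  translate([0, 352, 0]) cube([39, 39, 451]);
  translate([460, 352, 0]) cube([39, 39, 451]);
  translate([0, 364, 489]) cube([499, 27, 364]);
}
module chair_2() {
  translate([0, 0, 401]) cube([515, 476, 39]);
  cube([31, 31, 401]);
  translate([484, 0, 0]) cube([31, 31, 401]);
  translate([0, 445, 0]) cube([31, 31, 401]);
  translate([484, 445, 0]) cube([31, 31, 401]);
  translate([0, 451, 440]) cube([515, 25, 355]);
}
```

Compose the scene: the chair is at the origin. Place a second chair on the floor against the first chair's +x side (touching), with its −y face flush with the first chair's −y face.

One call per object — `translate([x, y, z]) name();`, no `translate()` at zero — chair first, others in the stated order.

chair();
translate([499, 0, 0]) chair_2();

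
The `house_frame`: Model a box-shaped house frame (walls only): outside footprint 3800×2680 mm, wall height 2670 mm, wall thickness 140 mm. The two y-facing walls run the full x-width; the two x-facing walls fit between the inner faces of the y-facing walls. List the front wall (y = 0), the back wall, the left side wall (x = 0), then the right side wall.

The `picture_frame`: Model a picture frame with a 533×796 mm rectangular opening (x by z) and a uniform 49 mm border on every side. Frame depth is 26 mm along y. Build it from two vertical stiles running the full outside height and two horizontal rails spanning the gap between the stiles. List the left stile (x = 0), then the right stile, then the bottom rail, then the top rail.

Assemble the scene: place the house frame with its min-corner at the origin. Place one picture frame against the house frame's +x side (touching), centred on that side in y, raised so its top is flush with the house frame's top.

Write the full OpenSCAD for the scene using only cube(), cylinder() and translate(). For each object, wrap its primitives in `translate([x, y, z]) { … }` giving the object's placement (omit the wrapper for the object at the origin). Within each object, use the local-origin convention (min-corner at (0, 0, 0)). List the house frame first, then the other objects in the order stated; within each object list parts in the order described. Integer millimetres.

cube([3800, 140, 2670]);
translate([0, 2540, 0]) cube([3800, 140, 2670]);
translate([0, 140, 0]) cube([140, 2400, 2670]);
translate([3660, 140, 0]) cube([140, 2400, 2670]);
translate([3800, 1327, 1776]) {
  cube([49, 26, 894]);
  translate([582, 0, 0]) cube([49, 26, 894]);
  translate([49, 0, 0]) cube([533, 26, 49]);
  translate([49, 0, 845]) cube([533, 26, 49]);
}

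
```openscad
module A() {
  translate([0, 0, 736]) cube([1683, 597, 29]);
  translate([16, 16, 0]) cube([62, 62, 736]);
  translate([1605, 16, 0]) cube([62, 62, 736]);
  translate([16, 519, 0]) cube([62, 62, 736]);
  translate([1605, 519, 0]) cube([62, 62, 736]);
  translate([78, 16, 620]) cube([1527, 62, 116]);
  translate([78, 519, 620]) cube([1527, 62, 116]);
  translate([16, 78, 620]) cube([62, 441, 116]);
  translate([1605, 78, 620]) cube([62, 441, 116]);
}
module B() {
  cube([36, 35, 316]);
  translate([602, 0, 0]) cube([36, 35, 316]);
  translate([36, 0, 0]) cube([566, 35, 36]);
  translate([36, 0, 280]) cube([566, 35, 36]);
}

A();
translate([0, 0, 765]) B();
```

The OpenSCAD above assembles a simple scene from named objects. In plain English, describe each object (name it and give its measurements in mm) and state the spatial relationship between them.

A is a rectangular dining table. The top is 1683×597×29 mm with its upper surface at z = 765 mm. It stands on four 62×62 mm square legs, each inset 16 mm from the nearest pair of top edges, running from the floor to the underside of the top. Four apron rails, 62 mm thick and 116 mm tall, run between adjacent legs with their top edges flush with the underside of the top and their outer faces flush with the legs' outer faces.

B is a rectangular picture frame lying in the x–z plane (depth along y). The opening is 566 mm wide (x) by 244 mm tall (z), surrounded by a border 36 mm wide on all four sides. The frame is 35 mm deep and is made of two full-height vertical stiles with two horizontal rails fitted between them.

The picture frame is on top of the table.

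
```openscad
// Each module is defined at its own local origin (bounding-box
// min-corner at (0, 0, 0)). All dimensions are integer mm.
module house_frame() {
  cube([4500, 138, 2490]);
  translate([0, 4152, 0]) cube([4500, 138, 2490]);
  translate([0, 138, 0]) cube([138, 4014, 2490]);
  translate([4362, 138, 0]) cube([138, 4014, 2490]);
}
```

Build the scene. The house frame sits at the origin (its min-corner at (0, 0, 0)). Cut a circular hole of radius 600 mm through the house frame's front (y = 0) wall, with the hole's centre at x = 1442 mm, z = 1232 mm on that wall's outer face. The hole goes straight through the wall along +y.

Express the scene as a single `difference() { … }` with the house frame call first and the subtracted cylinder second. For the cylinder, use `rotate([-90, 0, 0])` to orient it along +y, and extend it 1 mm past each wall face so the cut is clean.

difference() {
  house_frame();
  translate([1442, -1, 1232]) rotate([-90, 0, 0]) cylinder(h = 140, r = 600);
}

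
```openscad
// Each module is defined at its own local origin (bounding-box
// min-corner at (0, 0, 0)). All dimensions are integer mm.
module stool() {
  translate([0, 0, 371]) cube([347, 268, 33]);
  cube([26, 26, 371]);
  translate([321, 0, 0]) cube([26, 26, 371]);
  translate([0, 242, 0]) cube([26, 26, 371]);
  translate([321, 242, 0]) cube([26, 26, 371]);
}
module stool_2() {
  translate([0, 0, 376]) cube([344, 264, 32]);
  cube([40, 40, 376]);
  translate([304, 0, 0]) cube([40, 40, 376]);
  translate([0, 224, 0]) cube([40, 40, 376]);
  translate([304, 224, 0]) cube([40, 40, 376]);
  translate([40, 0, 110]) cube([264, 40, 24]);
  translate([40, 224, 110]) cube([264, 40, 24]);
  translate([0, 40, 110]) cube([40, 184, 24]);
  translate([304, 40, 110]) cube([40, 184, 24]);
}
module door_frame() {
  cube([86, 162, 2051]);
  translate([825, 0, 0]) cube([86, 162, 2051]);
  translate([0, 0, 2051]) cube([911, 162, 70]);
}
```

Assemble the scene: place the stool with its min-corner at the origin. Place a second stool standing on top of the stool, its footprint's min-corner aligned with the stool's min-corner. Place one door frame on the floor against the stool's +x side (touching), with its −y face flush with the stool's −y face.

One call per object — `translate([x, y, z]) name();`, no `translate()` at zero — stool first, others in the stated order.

stool();
translate([0, 0, 404]) stool_2();
translate([347, 0, 0]) door_frame();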